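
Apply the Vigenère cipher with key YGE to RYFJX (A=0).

Repeat the key across the message: YGEYG
R(17)+Y(24): 41≡15 → P
Y(24)+G(6): 30≡4 → E
F(5)+E(4): 9 → J
J(9)+Y(24): 33≡7 → H
X(23)+G(6): 29≡3 → D

PEJHD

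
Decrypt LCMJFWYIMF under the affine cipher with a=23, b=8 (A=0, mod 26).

The inverse of 23 mod 26 is 17, since 23·17=391≡1. Apply D(y)=17·(y−8) mod 26:
L(11): 17·(11−8)=51≡25 → Z
C(2): 17·(2−8)=-102≡2 → C
M(12): 17·(12−8)=68≡16 → Q
J(9): 17·(9−8)=17 → R
F(5): 17·(5−8)=-51≡1 → B
W(22): 17·(22−8)=238≡4 → E
Y(24): 17·(24−8)=272≡12 → M
I(8): 17·(8−8)=0 → A
M(12): 17·(12−8)=68≡16 → Q
F(5): 17·(5−8)=-51≡1 → B

ZCQRBEMAQB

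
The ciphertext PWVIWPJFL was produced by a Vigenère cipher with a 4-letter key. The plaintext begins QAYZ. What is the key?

ZWXJ

Subtract each crib letter from the matching ciphertext letter (mod 26):
P(15)−Q(16)=-1≡25 → Z
W(22)−A(0)=22 → W
V(21)−Y(24)=-3≡23 → X
I(8)−Z(25)=-17≡9 → J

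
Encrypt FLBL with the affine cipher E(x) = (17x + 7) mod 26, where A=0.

F(5): 17·5+7=92≡14 → O
L(11): 17·11+7=194≡12 → M
B(1): 17·1+7=24 → Y
L(11): 17·11+7=194≡12 → M

OMYM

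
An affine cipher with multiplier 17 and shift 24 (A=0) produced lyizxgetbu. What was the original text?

The inverse of 17 mod 26 is 23, since 17·23=391≡1. Apply D(y)=23·(y−24) mod 26:
l(11): 23·(11−24)=-299≡13 → n
y(24): 23·(24−24)=0 → a
i(8): 23·(8−24)=-368≡22 → w
z(25): 23·(25−24)=23 → x
x(23): 23·(23−24)=-23≡3 → d
g(6): 23·(6−24)=-414≡2 → c
e(4): 23·(4−24)=-460≡8 → i
t(19): 23·(19−24)=-115≡15 → p
b(1): 23·(1−24)=-529≡17 → r
u(20): 23·(20−24)=-92≡12 → m

nawxdciprm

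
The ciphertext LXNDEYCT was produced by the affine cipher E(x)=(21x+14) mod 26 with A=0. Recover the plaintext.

The inverse of 21 mod 26 is 5, since 21·5=105≡1. Apply D(y)=5·(y−14) mod 26:
L(11): 5·(11−14)=-15≡11 → L
X(23): 5·(23−14)=45≡19 → T
N(13): 5·(13−14)=-5≡21 → V
D(3): 5·(3−14)=-55≡23 → X
E(4): 5·(4−14)=-50≡2 → C
Y(24): 5·(24−14)=50≡24 → Y
C(2): 5·(2−14)=-60≡18 → S
T(19): 5·(19−14)=25 → Z

LTVXCYSZ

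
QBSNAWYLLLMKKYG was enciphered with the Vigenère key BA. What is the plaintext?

PBRNZWXLKLLKJYF

Repeat the key across the ciphertext: BABABABABABABAB
Q(16)−B(1): 15 → P
B(1)−A(0): 1 → B
S(18)−B(1): 17 → R
N(13)−A(0): 13 → N
A(0)−B(1): -1≡25 → Z
W(22)−A(0): 22 → W
Y(24)−B(1): 23 → X
L(11)−A(0): 11 → L
L(11)−B(1): 10 → K
L(11)−A(0): 11 → L
M(12)−B(1): 11 → L
K(10)−A(0): 10 → K
K(10)−B(1): 9 → J
Y(24)−A(0): 24 → Y
G(6)−B(1): 5 → F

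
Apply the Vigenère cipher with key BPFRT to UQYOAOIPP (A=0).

Repeat the key across the message: BPFRTBPFR
U(20)+B(1): 21 → V
Q(16)+P(15): 31≡5 → F
Y(24)+F(5): 29≡3 → D
O(14)+R(17): 31≡5 → F
A(0)+T(19): 19 → T
O(14)+B(1): 15 → P
I(8)+P(15): 23 → X
P(15)+F(5): 20 → U
P(15)+R(17): 32≡6 → G

VFDFTPXUG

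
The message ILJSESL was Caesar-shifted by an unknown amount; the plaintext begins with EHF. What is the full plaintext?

EHFOAOH

From the crib: I(8)−E(4)=4, so the shift is 4.
Subtract 4 from each ciphertext letter:
I(8): 8−4=4 → E
L(11): 11−4=7 → H
J(9): 9−4=5 → F
S(18): 18−4=14 → O
E(4): 4−4=0 → A
S(18): 18−4=14 → O
L(11): 11−4=7 → H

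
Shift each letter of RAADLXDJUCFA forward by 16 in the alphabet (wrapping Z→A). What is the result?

HQQTBNTZKSVQ

R(17): 17+16=33≡7 → H
A(0): 0+16=16 → Q
A(0): 0+16=16 → Q
D(3): 3+16=19 → T
L(11): 11+16=27≡1 → B
X(23): 23+16=39≡13 → N
D(3): 3+16=19 → T
J(9): 9+16=25 → Z
U(20): 20+16=36≡10 → K
C(2): 2+16=18 → S
F(5): 5+16=21 → V
A(0): 0+16=16 → Q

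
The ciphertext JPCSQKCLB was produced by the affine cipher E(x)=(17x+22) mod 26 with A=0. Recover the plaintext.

NVIMSKIHL

The inverse of 17 mod 26 is 23, since 17·23=391≡1. Apply D(y)=23·(y−22) mod 26:
J(9): 23·(9−22)=-299≡13 → N
P(15): 23·(15−22)=-161≡21 → V
C(2): 23·(2−22)=-460≡8 → I
S(18): 23·(18−22)=-92≡12 → M
Q(16): 23·(16−22)=-138≡18 → S
K(10): 23·(10−22)=-276≡10 → K
C(2): 23·(2−22)=-460≡8 → I
L(11): 23·(11−22)=-253≡7 → H
B(1): 23·(1−22)=-483≡11 → L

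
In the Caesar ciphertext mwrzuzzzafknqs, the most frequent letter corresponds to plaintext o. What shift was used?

11

The most frequent ciphertext letter is z (appears 4 times).
z is position 25; o is position 14.
Shift = 11.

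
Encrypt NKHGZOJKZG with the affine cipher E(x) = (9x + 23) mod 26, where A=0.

N(13): 9·13+23=140≡10 → K
K(10): 9·10+23=113≡9 → J
H(7): 9·7+23=86≡8 → I
G(6): 9·6+23=77≡25 → Z
Z(25): 9·25+23=248≡14 → O
O(14): 9·14+23=149≡19 → T
J(9): 9·9+23=104≡0 → A
K(10): 9·10+23=113≡9 → J
Z(25): 9·25+23=248≡14 → O
G(6): 9·6+23=77≡25 → Z

KJIZOTAJOZ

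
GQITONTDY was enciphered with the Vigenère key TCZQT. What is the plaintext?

Repeat the key across the ciphertext: TCZQTTCZQ
G(6)−T(19): -13≡13 → N
Q(16)−C(2): 14 → O
I(8)−Z(25): -17≡9 → J
T(19)−Q(16): 3 → D
O(14)−T(19): -5≡21 → V
N(13)−T(19): -6≡20 → U
T(19)−C(2): 17 → R
D(3)−Z(25): -22≡4 → E
Y(24)−Q(16): 8 → I

NOJDVUREI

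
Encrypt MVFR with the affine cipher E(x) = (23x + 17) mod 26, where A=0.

M(12): 23·12+17=293≡7 → H
V(21): 23·21+17=500≡6 → G
F(5): 23·5+17=132≡2 → C
R(17): 23·17+17=408≡18 → S

HGCS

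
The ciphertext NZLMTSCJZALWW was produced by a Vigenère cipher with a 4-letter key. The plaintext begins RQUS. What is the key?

WJRU

Subtract each crib letter from the matching ciphertext letter (mod 26):
N(13)−R(17)=-4≡22 → W
Z(25)−Q(16)=9 → J
L(11)−U(20)=-9≡17 → R
M(12)−S(18)=-6≡20 → U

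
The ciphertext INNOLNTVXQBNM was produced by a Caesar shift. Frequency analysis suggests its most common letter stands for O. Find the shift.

The most frequent ciphertext letter is N (appears 4 times).
N is position 13; O is position 14.
Shift = -1≡25.

25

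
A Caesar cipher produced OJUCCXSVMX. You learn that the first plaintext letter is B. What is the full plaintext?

BWHPPKFIZK

From the crib: O(14)−B(1)=13, so the shift is 13.
Subtract 13 from each ciphertext letter:
O(14): 14−13=1 → B
J(9): 9−13=-4≡22 → W
U(20): 20−13=7 → H
C(2): 2−13=-11≡15 → P
C(2): 2−13=-11≡15 → P
X(23): 23−13=10 → K
S(18): 18−13=5 → F
V(21): 21−13=8 → I
M(12): 12−13=-1≡25 → Z
X(23): 23−13=10 → K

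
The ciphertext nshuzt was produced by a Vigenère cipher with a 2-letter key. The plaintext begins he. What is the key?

go

Subtract each crib letter from the matching ciphertext letter (mod 26):
n(13)−h(7)=6 → g
s(18)−e(4)=14 → o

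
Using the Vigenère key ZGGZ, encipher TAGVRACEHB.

SGMUQGIDGH

Repeat the key across the message: ZGGZZGGZZG
T(19)+Z(25): 44≡18 → S
A(0)+G(6): 6 → G
G(6)+G(6): 12 → M
V(21)+Z(25): 46≡20 → U
R(17)+Z(25): 42≡16 → Q
A(0)+G(6): 6 → G
C(2)+G(6): 8 → I
E(4)+Z(25): 29≡3 → D
H(7)+Z(25): 32≡6 → G
B(1)+G(6): 7 → H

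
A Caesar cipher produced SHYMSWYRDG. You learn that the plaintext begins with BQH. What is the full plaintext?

BQHVBFHAMP

From the crib: S(18)−B(1)=17, so the shift is 17.
Subtract 17 from each ciphertext letter:
S(18): 18−17=1 → B
H(7): 7−17=-10≡16 → Q
Y(24): 24−17=7 → H
M(12): 12−17=-5≡21 → V
S(18): 18−17=1 → B
W(22): 22−17=5 → F
Y(24): 24−17=7 → H
R(17): 17−17=0 → A
D(3): 3−17=-14≡12 → M
G(6): 6−17=-11≡15 → P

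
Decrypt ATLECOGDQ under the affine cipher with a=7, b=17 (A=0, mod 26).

FEONJHRYL

The inverse of 7 mod 26 is 15, since 7·15=105≡1. Apply D(y)=15·(y−17) mod 26:
A(0): 15·(0−17)=-255≡5 → F
T(19): 15·(19−17)=30≡4 → E
L(11): 15·(11−17)=-90≡14 → O
E(4): 15·(4−17)=-195≡13 → N
C(2): 15·(2−17)=-225≡9 → J
O(14): 15·(14−17)=-45≡7 → H
G(6): 15·(6−17)=-165≡17 → R
D(3): 15·(3−17)=-210≡24 → Y
Q(16): 15·(16−17)=-15≡11 → L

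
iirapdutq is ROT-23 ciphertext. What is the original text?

lludsgxwt

i(8): 8−23=-15≡11 → l
i(8): 8−23=-15≡11 → l
r(17): 17−23=-6≡20 → u
a(0): 0−23=-23≡3 → d
p(15): 15−23=-8≡18 → s
d(3): 3−23=-20≡6 → g
u(20): 20−23=-3≡23 → x
t(19): 19−23=-4≡22 → w
q(16): 16−23=-7≡19 → t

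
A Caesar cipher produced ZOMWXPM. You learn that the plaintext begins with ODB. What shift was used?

From the crib: Z(25)−O(14)=11, so the shift is 11.

11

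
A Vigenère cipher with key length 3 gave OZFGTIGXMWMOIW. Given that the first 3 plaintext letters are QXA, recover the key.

YCF

Subtract each crib letter from the matching ciphertext letter (mod 26):
O(14)−Q(16)=-2≡24 → Y
Z(25)−X(23)=2 → C
F(5)−A(0)=5 → F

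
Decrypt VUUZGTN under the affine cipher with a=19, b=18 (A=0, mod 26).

HWWZYLX

The inverse of 19 mod 26 is 11, since 19·11=209≡1. Apply D(y)=11·(y−18) mod 26:
V(21): 11·(21−18)=33≡7 → H
U(20): 11·(20−18)=22 → W
U(20): 11·(20−18)=22 → W
Z(25): 11·(25−18)=77≡25 → Z
G(6): 11·(6−18)=-132≡24 → Y
T(19): 11·(19−18)=11 → L
N(13): 11·(13−18)=-55≡23 → X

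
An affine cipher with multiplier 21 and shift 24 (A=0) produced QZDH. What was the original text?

MFZT

The inverse of 21 mod 26 is 5, since 21·5=105≡1. Apply D(y)=5·(y−24) mod 26:
Q(16): 5·(16−24)=-40≡12 → M
Z(25): 5·(25−24)=5 → F
D(3): 5·(3−24)=-105≡25 → Z
H(7): 5·(7−24)=-85≡19 → T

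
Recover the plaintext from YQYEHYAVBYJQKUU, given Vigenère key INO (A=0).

Repeat the key across the ciphertext: INOINOINOINOINO
Y(24)−I(8): 16 → Q
Q(16)−N(13): 3 → D
Y(24)−O(14): 10 → K
E(4)−I(8): -4≡22 → W
H(7)−N(13): -6≡20 → U
Y(24)−O(14): 10 → K
A(0)−I(8): -8≡18 → S
V(21)−N(13): 8 → I
B(1)−O(14): -13≡13 → N
Y(24)−I(8): 16 → Q
J(9)−N(13): -4≡22 → W
Q(16)−O(14): 2 → C
K(10)−I(8): 2 → C
U(20)−N(13): 7 → H
U(20)−O(14): 6 → G

QDKWUKSINQWCCHG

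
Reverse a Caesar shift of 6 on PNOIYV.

JHICSP

P(15): 15−6=9 → J
N(13): 13−6=7 → H
O(14): 14−6=8 → I
I(8): 8−6=2 → C
Y(24): 24−6=18 → S
V(21): 21−6=15 → P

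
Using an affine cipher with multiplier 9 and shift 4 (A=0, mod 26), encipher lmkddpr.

ziqffjb

l(11): 9·11+4=103≡25 → z
m(12): 9·12+4=112≡8 → i
k(10): 9·10+4=94≡16 → q
d(3): 9·3+4=31≡5 → f
d(3): 9·3+4=31≡5 → f
p(15): 9·15+4=139≡9 → j
r(17): 9·17+4=157≡1 → b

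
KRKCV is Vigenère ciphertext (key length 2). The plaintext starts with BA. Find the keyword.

JR

Subtract each crib letter from the matching ciphertext letter (mod 26):
K(10)−B(1)=9 → J
R(17)−A(0)=17 → R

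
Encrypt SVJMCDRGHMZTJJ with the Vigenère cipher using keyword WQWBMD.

OLFNOGNWDNLWFZ

Repeat the key across the message: WQWBMDWQWBMDWQ
S(18)+W(22): 40≡14 → O
V(21)+Q(16): 37≡11 → L
J(9)+W(22): 31≡5 → F
M(12)+B(1): 13 → N
C(2)+M(12): 14 → O
D(3)+D(3): 6 → G
R(17)+W(22): 39≡13 → N
G(6)+Q(16): 22 → W
H(7)+W(22): 29≡3 → D
M(12)+B(1): 13 → N
Z(25)+M(12): 37≡11 → L
T(19)+D(3): 22 → W
J(9)+W(22): 31≡5 → F
J(9)+Q(16): 25 → Z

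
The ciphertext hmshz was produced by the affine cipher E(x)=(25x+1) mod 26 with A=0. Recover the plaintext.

The inverse of 25 mod 26 is 25, since 25·25=625≡1. Apply D(y)=25·(y−1) mod 26:
h(7): 25·(7−1)=150≡20 → u
m(12): 25·(12−1)=275≡15 → p
s(18): 25·(18−1)=425≡9 → j
h(7): 25·(7−1)=150≡20 → u
z(25): 25·(25−1)=600≡2 → c

upjuc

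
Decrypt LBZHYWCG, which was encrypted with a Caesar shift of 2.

L(11): 11−2=9 → J
B(1): 1−2=-1≡25 → Z
Z(25): 25−2=23 → X
H(7): 7−2=5 → F
Y(24): 24−2=22 → W
W(22): 22−2=20 → U
C(2): 2−2=0 → A
G(6): 6−2=4 → E

JZXFWUAE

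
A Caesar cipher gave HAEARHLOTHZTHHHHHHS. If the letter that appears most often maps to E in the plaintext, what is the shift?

3

The most frequent ciphertext letter is H (appears 9 times).
H is position 7; E is position 4.
Shift = 3.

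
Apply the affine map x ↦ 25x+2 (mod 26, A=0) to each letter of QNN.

MPP

Q(16): 25·16+2=402≡12 → M
N(13): 25·13+2=327≡15 → P
N(13): 25·13+2=327≡15 → P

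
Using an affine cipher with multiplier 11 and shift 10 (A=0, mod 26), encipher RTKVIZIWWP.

R(17): 11·17+10=197≡15 → P
T(19): 11·19+10=219≡11 → L
K(10): 11·10+10=120≡16 → Q
V(21): 11·21+10=241≡7 → H
I(8): 11·8+10=98≡20 → U
Z(25): 11·25+10=285≡25 → Z
I(8): 11·8+10=98≡20 → U
W(22): 11·22+10=252≡18 → S
W(22): 11·22+10=252≡18 → S
P(15): 11·15+10=175≡19 → T

PLQHUZUSST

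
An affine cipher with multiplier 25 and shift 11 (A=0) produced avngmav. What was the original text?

The inverse of 25 mod 26 is 25, since 25·25=625≡1. Apply D(y)=25·(y−11) mod 26:
a(0): 25·(0−11)=-275≡11 → l
v(21): 25·(21−11)=250≡16 → q
n(13): 25·(13−11)=50≡24 → y
g(6): 25·(6−11)=-125≡5 → f
m(12): 25·(12−11)=25 → z
a(0): 25·(0−11)=-275≡11 → l
v(21): 25·(21−11)=250≡16 → q

lqyfzlq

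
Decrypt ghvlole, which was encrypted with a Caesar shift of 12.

uvjzczs

g(6): 6−12=-6≡20 → u
h(7): 7−12=-5≡21 → v
v(21): 21−12=9 → j
l(11): 11−12=-1≡25 → z
o(14): 14−12=2 → c
l(11): 11−12=-1≡25 → z
e(4): 4−12=-8≡18 → s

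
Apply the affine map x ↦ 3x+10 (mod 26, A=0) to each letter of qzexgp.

q(16): 3·16+10=58≡6 → g
z(25): 3·25+10=85≡7 → h
e(4): 3·4+10=22 → w
x(23): 3·23+10=79≡1 → b
g(6): 3·6+10=28≡2 → c
p(15): 3·15+10=55≡3 → d

ghwbcd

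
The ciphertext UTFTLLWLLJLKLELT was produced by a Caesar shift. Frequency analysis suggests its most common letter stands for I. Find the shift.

The most frequent ciphertext letter is L (appears 7 times).
L is position 11; I is position 8.
Shift = 3.

3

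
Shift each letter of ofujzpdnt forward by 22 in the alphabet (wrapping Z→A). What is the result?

o(14): 14+22=36≡10 → k
f(5): 5+22=27≡1 → b
u(20): 20+22=42≡16 → q
j(9): 9+22=31≡5 → f
z(25): 25+22=47≡21 → v
p(15): 15+22=37≡11 → l
d(3): 3+22=25 → z
n(13): 13+22=35≡9 → j
t(19): 19+22=41≡15 → p

kbqfvlzjp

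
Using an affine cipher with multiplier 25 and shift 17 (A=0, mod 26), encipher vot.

wdy

v(21): 25·21+17=542≡22 → w
o(14): 25·14+17=367≡3 → d
t(19): 25·19+17=492≡24 → y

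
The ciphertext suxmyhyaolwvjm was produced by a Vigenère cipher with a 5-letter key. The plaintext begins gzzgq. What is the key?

Subtract each crib letter from the matching ciphertext letter (mod 26):
s(18)−g(6)=12 → m
u(20)−z(25)=-5≡21 → v
x(23)−z(25)=-2≡24 → y
m(12)−g(6)=6 → g
y(24)−q(16)=8 → i

mvygi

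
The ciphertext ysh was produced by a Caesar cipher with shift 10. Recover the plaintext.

y(24): 24−10=14 → o
s(18): 18−10=8 → i
h(7): 7−10=-3≡23 → x

oix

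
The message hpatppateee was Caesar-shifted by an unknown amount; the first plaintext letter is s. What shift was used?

15

From the crib: h(7)−s(18)=-11≡15, so the shift is 15.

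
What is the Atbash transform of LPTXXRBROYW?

OKGCCIYILBD

L(11) → O(14)
P(15) → K(10)
T(19) → G(6)
X(23) → C(2)
X(23) → C(2)
R(17) → I(8)
B(1) → Y(24)
R(17) → I(8)
O(14) → L(11)
Y(24) → B(1)
W(22) → D(3)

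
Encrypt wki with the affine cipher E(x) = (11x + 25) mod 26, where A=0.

hfj

w(22): 11·22+25=267≡7 → h
k(10): 11·10+25=135≡5 → f
i(8): 11·8+25=113≡9 → j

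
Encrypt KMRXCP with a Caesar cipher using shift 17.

BDIOTG

K(10): 10+17=27≡1 → B
M(12): 12+17=29≡3 → D
R(17): 17+17=34≡8 → I
X(23): 23+17=40≡14 → O
C(2): 2+17=19 → T
P(15): 15+17=32≡6 → G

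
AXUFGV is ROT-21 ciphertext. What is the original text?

A(0): 0−21=-21≡5 → F
X(23): 23−21=2 → C
U(20): 20−21=-1≡25 → Z
F(5): 5−21=-16≡10 → K
G(6): 6−21=-15≡11 → L
V(21): 21−21=0 → A

FCZKLA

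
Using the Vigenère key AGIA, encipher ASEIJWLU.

AYMIJCTU

Repeat the key across the message: AGIAAGIA
A(0)+A(0): 0 → A
S(18)+G(6): 24 → Y
E(4)+I(8): 12 → M
I(8)+A(0): 8 → I
J(9)+A(0): 9 → J
W(22)+G(6): 28≡2 → C
L(11)+I(8): 19 → T
U(20)+A(0): 20 → U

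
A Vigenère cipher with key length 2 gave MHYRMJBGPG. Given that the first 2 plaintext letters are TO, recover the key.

TT

Subtract each crib letter from the matching ciphertext letter (mod 26):
M(12)−T(19)=-7≡19 → T
H(7)−O(14)=-7≡19 → T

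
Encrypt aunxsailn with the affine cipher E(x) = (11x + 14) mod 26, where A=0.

a(0): 11·0+14=14 → o
u(20): 11·20+14=234≡0 → a
n(13): 11·13+14=157≡1 → b
x(23): 11·23+14=267≡7 → h
s(18): 11·18+14=212≡4 → e
a(0): 11·0+14=14 → o
i(8): 11·8+14=102≡24 → y
l(11): 11·11+14=135≡5 → f
n(13): 11·13+14=157≡1 → b

oabheoyfb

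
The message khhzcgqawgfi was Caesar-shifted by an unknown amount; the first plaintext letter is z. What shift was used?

11

From the crib: k(10)−z(25)=-15≡11, so the shift is 11.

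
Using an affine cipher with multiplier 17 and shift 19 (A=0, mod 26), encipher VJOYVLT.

MQXLMYE

V(21): 17·21+19=376≡12 → M
J(9): 17·9+19=172≡16 → Q
O(14): 17·14+19=257≡23 → X
Y(24): 17·24+19=427≡11 → L
V(21): 17·21+19=376≡12 → M
L(11): 17·11+19=206≡24 → Y
T(19): 17·19+19=342≡4 → E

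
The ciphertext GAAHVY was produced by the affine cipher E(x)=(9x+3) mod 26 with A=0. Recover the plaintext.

The inverse of 9 mod 26 is 3, since 9·3=27≡1. Apply D(y)=3·(y−3) mod 26:
G(6): 3·(6−3)=9 → J
A(0): 3·(0−3)=-9≡17 → R
A(0): 3·(0−3)=-9≡17 → R
H(7): 3·(7−3)=12 → M
V(21): 3·(21−3)=54≡2 → C
Y(24): 3·(24−3)=63≡11 → L

JRRMCL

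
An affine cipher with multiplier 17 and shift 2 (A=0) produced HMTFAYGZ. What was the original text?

LWBRGMOJ

The inverse of 17 mod 26 is 23, since 17·23=391≡1. Apply D(y)=23·(y−2) mod 26:
H(7): 23·(7−2)=115≡11 → L
M(12): 23·(12−2)=230≡22 → W
T(19): 23·(19−2)=391≡1 → B
F(5): 23·(5−2)=69≡17 → R
A(0): 23·(0−2)=-46≡6 → G
Y(24): 23·(24−2)=506≡12 → M
G(6): 23·(6−2)=92≡14 → O
Z(25): 23·(25−2)=529≡9 → J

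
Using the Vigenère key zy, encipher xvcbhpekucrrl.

wtbzgnditaqpk

Repeat the key across the message: zyzyzyzyzyzyz
x(23)+z(25): 48≡22 → w
v(21)+y(24): 45≡19 → t
c(2)+z(25): 27≡1 → b
b(1)+y(24): 25 → z
h(7)+z(25): 32≡6 → g
p(15)+y(24): 39≡13 → n
e(4)+z(25): 29≡3 → d
k(10)+y(24): 34≡8 → i
u(20)+z(25): 45≡19 → t
c(2)+y(24): 26≡0 → a
r(17)+z(25): 42≡16 → q
r(17)+y(24): 41≡15 → p
l(11)+z(25): 36≡10 → k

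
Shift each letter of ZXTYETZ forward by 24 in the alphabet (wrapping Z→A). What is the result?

XVRWCRX

Z(25): 25+24=49≡23 → X
X(23): 23+24=47≡21 → V
T(19): 19+24=43≡17 → R
Y(24): 24+24=48≡22 → W
E(4): 4+24=28≡2 → C
T(19): 19+24=43≡17 → R
Z(25): 25+24=49≡23 → X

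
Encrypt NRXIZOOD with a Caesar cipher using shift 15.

N(13): 13+15=28≡2 → C
R(17): 17+15=32≡6 → G
X(23): 23+15=38≡12 → M
I(8): 8+15=23 → X
Z(25): 25+15=40≡14 → O
O(14): 14+15=29≡3 → D
O(14): 14+15=29≡3 → D
D(3): 3+15=18 → S

CGMXODDS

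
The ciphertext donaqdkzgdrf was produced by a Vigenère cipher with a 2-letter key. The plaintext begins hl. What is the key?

Subtract each crib letter from the matching ciphertext letter (mod 26):
d(3)−h(7)=-4≡22 → w
o(14)−l(11)=3 → d

wd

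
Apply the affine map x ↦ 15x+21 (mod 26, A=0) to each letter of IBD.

I(8): 15·8+21=141≡11 → L
B(1): 15·1+21=36≡10 → K
D(3): 15·3+21=66≡14 → O

LKO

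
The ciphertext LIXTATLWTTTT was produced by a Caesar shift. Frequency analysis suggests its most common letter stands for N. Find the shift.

The most frequent ciphertext letter is T (appears 6 times).
T is position 19; N is position 13.
Shift = 6.

6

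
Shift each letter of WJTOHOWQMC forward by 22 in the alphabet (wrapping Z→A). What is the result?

SFPKDKSMIY

W(22): 22+22=44≡18 → S
J(9): 9+22=31≡5 → F
T(19): 19+22=41≡15 → P
O(14): 14+22=36≡10 → K
H(7): 7+22=29≡3 → D
O(14): 14+22=36≡10 → K
W(22): 22+22=44≡18 → S
Q(16): 16+22=38≡12 → M
M(12): 12+22=34≡8 → I
C(2): 2+22=24 → Y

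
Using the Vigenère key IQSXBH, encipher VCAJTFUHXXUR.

DSSGUMCXPUVY

Repeat the key across the message: IQSXBHIQSXBH
V(21)+I(8): 29≡3 → D
C(2)+Q(16): 18 → S
A(0)+S(18): 18 → S
J(9)+X(23): 32≡6 → G
T(19)+B(1): 20 → U
F(5)+H(7): 12 → M
U(20)+I(8): 28≡2 → C
H(7)+Q(16): 23 → X
X(23)+S(18): 41≡15 → P
X(23)+X(23): 46≡20 → U
U(20)+B(1): 21 → V
R(17)+H(7): 24 → Y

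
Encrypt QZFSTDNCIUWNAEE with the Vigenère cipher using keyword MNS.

CMXEGVZPAGJFMRW

Repeat the key across the message: MNSMNSMNSMNSMNS
Q(16)+M(12): 28≡2 → C
Z(25)+N(13): 38≡12 → M
F(5)+S(18): 23 → X
S(18)+M(12): 30≡4 → E
T(19)+N(13): 32≡6 → G
D(3)+S(18): 21 → V
N(13)+M(12): 25 → Z
C(2)+N(13): 15 → P
I(8)+S(18): 26≡0 → A
U(20)+M(12): 32≡6 → G
W(22)+N(13): 35≡9 → J
N(13)+S(18): 31≡5 → F
A(0)+M(12): 12 → M
E(4)+N(13): 17 → R
E(4)+S(18): 22 → W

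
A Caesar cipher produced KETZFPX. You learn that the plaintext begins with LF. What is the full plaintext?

From the crib: K(10)−L(11)=-1≡25, so the shift is 25.
Subtract 25 from each ciphertext letter:
K(10): 10−25=-15≡11 → L
E(4): 4−25=-21≡5 → F
T(19): 19−25=-6≡20 → U
Z(25): 25−25=0 → A
F(5): 5−25=-20≡6 → G
P(15): 15−25=-10≡16 → Q
X(23): 23−25=-2≡24 → Y

LFUAGQY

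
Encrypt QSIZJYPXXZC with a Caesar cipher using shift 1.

RTJAKZQYYAD

Q(16): 16+1=17 → R
S(18): 18+1=19 → T
I(8): 8+1=9 → J
Z(25): 25+1=26≡0 → A
J(9): 9+1=10 → K
Y(24): 24+1=25 → Z
P(15): 15+1=16 → Q
X(23): 23+1=24 → Y
X(23): 23+1=24 → Y
Z(25): 25+1=26≡0 → A
C(2): 2+1=3 → D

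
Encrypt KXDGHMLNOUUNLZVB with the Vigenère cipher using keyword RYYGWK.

BVBMDWCLMAQXCXTH

Repeat the key across the message: RYYGWKRYYGWKRYYG
K(10)+R(17): 27≡1 → B
X(23)+Y(24): 47≡21 → V
D(3)+Y(24): 27≡1 → B
G(6)+G(6): 12 → M
H(7)+W(22): 29≡3 → D
M(12)+K(10): 22 → W
L(11)+R(17): 28≡2 → C
N(13)+Y(24): 37≡11 → L
O(14)+Y(24): 38≡12 → M
U(20)+G(6): 26≡0 → A
U(20)+W(22): 42≡16 → Q
N(13)+K(10): 23 → X
L(11)+R(17): 28≡2 → C
Z(25)+Y(24): 49≡23 → X
V(21)+Y(24): 45≡19 → T
B(1)+G(6): 7 → H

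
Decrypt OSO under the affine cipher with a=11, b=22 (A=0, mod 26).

The inverse of 11 mod 26 is 19, since 11·19=209≡1. Apply D(y)=19·(y−22) mod 26:
O(14): 19·(14−22)=-152≡4 → E
S(18): 19·(18−22)=-76≡2 → C
O(14): 19·(14−22)=-152≡4 → E

ECE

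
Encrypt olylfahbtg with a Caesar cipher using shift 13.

o(14): 14+13=27≡1 → b
l(11): 11+13=24 → y
y(24): 24+13=37≡11 → l
l(11): 11+13=24 → y
f(5): 5+13=18 → s
a(0): 0+13=13 → n
h(7): 7+13=20 → u
b(1): 1+13=14 → o
t(19): 19+13=32≡6 → g
g(6): 6+13=19 → t

bylysnuogt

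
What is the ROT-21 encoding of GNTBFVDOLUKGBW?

G(6): 6+21=27≡1 → B
N(13): 13+21=34≡8 → I
T(19): 19+21=40≡14 → O
B(1): 1+21=22 → W
F(5): 5+21=26≡0 → A
V(21): 21+21=42≡16 → Q
D(3): 3+21=24 → Y
O(14): 14+21=35≡9 → J
L(11): 11+21=32≡6 → G
U(20): 20+21=41≡15 → P
K(10): 10+21=31≡5 → F
G(6): 6+21=27≡1 → B
B(1): 1+21=22 → W
W(22): 22+21=43≡17 → R

BIOWAQYJGPFBWR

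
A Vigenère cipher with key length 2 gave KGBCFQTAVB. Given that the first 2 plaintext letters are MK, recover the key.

Subtract each crib letter from the matching ciphertext letter (mod 26):
K(10)−M(12)=-2≡24 → Y
G(6)−K(10)=-4≡22 → W

YW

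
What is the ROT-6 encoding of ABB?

A(0): 0+6=6 → G
B(1): 1+6=7 → H
B(1): 1+6=7 → H

GHH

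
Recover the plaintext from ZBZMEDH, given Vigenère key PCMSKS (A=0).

KZNUULS

Repeat the key across the ciphertext: PCMSKSP
Z(25)−P(15): 10 → K
B(1)−C(2): -1≡25 → Z
Z(25)−M(12): 13 → N
M(12)−S(18): -6≡20 → U
E(4)−K(10): -6≡20 → U
D(3)−S(18): -15≡11 → L
H(7)−P(15): -8≡18 → S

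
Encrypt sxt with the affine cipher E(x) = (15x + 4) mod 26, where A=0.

old

s(18): 15·18+4=274≡14 → o
x(23): 15·23+4=349≡11 → l
t(19): 15·19+4=289≡3 → d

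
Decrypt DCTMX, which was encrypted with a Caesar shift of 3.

AZQJU

D(3): 3−3=0 → A
C(2): 2−3=-1≡25 → Z
T(19): 19−3=16 → Q
M(12): 12−3=9 → J
X(23): 23−3=20 → U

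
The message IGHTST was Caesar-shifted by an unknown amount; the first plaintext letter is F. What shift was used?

From the crib: I(8)−F(5)=3, so the shift is 3.

3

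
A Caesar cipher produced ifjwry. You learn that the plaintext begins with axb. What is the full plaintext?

From the crib: i(8)−a(0)=8, so the shift is 8.
Subtract 8 from each ciphertext letter:
i(8): 8−8=0 → a
f(5): 5−8=-3≡23 → x
j(9): 9−8=1 → b
w(22): 22−8=14 → o
r(17): 17−8=9 → j
y(24): 24−8=16 → q

axbojq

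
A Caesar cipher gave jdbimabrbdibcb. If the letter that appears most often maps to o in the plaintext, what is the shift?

The most frequent ciphertext letter is b (appears 5 times).
b is position 1; o is position 14.
Shift = -13≡13.

13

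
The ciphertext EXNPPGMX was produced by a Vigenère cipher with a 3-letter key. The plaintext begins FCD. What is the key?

ZVK

Subtract each crib letter from the matching ciphertext letter (mod 26):
E(4)−F(5)=-1≡25 → Z
X(23)−C(2)=21 → V
N(13)−D(3)=10 → K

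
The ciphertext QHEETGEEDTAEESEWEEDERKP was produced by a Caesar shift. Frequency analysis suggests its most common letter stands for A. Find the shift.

4

The most frequent ciphertext letter is E (appears 10 times).
E is position 4; A is position 0.
Shift = 4.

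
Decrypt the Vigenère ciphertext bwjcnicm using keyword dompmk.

Repeat the key across the ciphertext: dompmkdo
b(1)−d(3): -2≡24 → y
w(22)−o(14): 8 → i
j(9)−m(12): -3≡23 → x
c(2)−p(15): -13≡13 → n
n(13)−m(12): 1 → b
i(8)−k(10): -2≡24 → y
c(2)−d(3): -1≡25 → z
m(12)−o(14): -2≡24 → y

yixnbyzy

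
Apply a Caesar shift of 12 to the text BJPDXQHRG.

NVBPJCTDS

B(1): 1+12=13 → N
J(9): 9+12=21 → V
P(15): 15+12=27≡1 → B
D(3): 3+12=15 → P
X(23): 23+12=35≡9 → J
Q(16): 16+12=28≡2 → C
H(7): 7+12=19 → T
R(17): 17+12=29≡3 → D
G(6): 6+12=18 → S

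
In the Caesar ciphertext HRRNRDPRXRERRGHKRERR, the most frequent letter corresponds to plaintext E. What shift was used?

The most frequent ciphertext letter is R (appears 10 times).
R is position 17; E is position 4.
Shift = 13.

13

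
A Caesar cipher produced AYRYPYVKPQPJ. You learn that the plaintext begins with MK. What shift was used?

From the crib: A(0)−M(12)=-12≡14, so the shift is 14.

14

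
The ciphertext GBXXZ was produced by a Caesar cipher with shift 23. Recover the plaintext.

JEAAC

G(6): 6−23=-17≡9 → J
B(1): 1−23=-22≡4 → E
X(23): 23−23=0 → A
X(23): 23−23=0 → A
Z(25): 25−23=2 → C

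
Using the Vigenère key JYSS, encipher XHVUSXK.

GFNMBVC

Repeat the key across the message: JYSSJYS
X(23)+J(9): 32≡6 → G
H(7)+Y(24): 31≡5 → F
V(21)+S(18): 39≡13 → N
U(20)+S(18): 38≡12 → M
S(18)+J(9): 27≡1 → B
X(23)+Y(24): 47≡21 → V
K(10)+S(18): 28≡2 → C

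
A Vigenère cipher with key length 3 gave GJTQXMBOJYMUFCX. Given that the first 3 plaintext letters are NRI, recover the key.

Subtract each crib letter from the matching ciphertext letter (mod 26):
G(6)−N(13)=-7≡19 → T
J(9)−R(17)=-8≡18 → S
T(19)−I(8)=11 → L

TSL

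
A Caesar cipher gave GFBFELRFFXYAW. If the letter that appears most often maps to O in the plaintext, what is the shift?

17

The most frequent ciphertext letter is F (appears 4 times).
F is position 5; O is position 14.
Shift = -9≡17.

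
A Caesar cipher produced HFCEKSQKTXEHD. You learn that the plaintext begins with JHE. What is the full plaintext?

JHEGMUSMVZGJF

From the crib: H(7)−J(9)=-2≡24, so the shift is 24.
Subtract 24 from each ciphertext letter:
H(7): 7−24=-17≡9 → J
F(5): 5−24=-19≡7 → H
C(2): 2−24=-22≡4 → E
E(4): 4−24=-20≡6 → G
K(10): 10−24=-14≡12 → M
S(18): 18−24=-6≡20 → U
Q(16): 16−24=-8≡18 → S
K(10): 10−24=-14≡12 → M
T(19): 19−24=-5≡21 → V
X(23): 23−24=-1≡25 → Z
E(4): 4−24=-20≡6 → G
H(7): 7−24=-17≡9 → J
D(3): 3−24=-21≡5 → F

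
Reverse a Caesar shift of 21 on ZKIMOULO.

Z(25): 25−21=4 → E
K(10): 10−21=-11≡15 → P
I(8): 8−21=-13≡13 → N
M(12): 12−21=-9≡17 → R
O(14): 14−21=-7≡19 → T
U(20): 20−21=-1≡25 → Z
L(11): 11−21=-10≡16 → Q
O(14): 14−21=-7≡19 → T

EPNRTZQT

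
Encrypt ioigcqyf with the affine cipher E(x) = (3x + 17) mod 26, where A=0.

phpjxnlg

i(8): 3·8+17=41≡15 → p
o(14): 3·14+17=59≡7 → h
i(8): 3·8+17=41≡15 → p
g(6): 3·6+17=35≡9 → j
c(2): 3·2+17=23 → x
q(16): 3·16+17=65≡13 → n
y(24): 3·24+17=89≡11 → l
f(5): 3·5+17=32≡6 → g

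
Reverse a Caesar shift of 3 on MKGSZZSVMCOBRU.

M(12): 12−3=9 → J
K(10): 10−3=7 → H
G(6): 6−3=3 → D
S(18): 18−3=15 → P
Z(25): 25−3=22 → W
Z(25): 25−3=22 → W
S(18): 18−3=15 → P
V(21): 21−3=18 → S
M(12): 12−3=9 → J
C(2): 2−3=-1≡25 → Z
O(14): 14−3=11 → L
B(1): 1−3=-2≡24 → Y
R(17): 17−3=14 → O
U(20): 20−3=17 → R

JHDPWWPSJZLYOR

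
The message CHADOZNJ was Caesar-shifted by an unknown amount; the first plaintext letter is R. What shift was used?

From the crib: C(2)−R(17)=-15≡11, so the shift is 11.

11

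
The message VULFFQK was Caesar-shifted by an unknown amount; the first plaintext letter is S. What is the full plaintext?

SRICCNH

From the crib: V(21)−S(18)=3, so the shift is 3.
Subtract 3 from each ciphertext letter:
V(21): 21−3=18 → S
U(20): 20−3=17 → R
L(11): 11−3=8 → I
F(5): 5−3=2 → C
F(5): 5−3=2 → C
Q(16): 16−3=13 → N
K(10): 10−3=7 → H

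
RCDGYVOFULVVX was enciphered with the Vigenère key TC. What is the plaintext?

Repeat the key across the ciphertext: TCTCTCTCTCTCT
R(17)−T(19): -2≡24 → Y
C(2)−C(2): 0 → A
D(3)−T(19): -16≡10 → K
G(6)−C(2): 4 → E
Y(24)−T(19): 5 → F
V(21)−C(2): 19 → T
O(14)−T(19): -5≡21 → V
F(5)−C(2): 3 → D
U(20)−T(19): 1 → B
L(11)−C(2): 9 → J
V(21)−T(19): 2 → C
V(21)−C(2): 19 → T
X(23)−T(19): 4 → E

YAKEFTVDBJCTE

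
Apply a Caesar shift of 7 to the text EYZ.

LFG

E(4): 4+7=11 → L
Y(24): 24+7=31≡5 → F
Z(25): 25+7=32≡6 → G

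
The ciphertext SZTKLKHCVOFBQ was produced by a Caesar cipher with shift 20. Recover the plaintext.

YFZQRQNIBULHW

S(18): 18−20=-2≡24 → Y
Z(25): 25−20=5 → F
T(19): 19−20=-1≡25 → Z
K(10): 10−20=-10≡16 → Q
L(11): 11−20=-9≡17 → R
K(10): 10−20=-10≡16 → Q
H(7): 7−20=-13≡13 → N
C(2): 2−20=-18≡8 → I
V(21): 21−20=1 → B
O(14): 14−20=-6≡20 → U
F(5): 5−20=-15≡11 → L
B(1): 1−20=-19≡7 → H
Q(16): 16−20=-4≡22 → W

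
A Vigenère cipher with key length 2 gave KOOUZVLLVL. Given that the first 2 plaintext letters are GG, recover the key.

EI

Subtract each crib letter from the matching ciphertext letter (mod 26):
K(10)−G(6)=4 → E
O(14)−G(6)=8 → I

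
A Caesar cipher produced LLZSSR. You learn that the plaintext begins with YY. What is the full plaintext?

From the crib: L(11)−Y(24)=-13≡13, so the shift is 13.
Subtract 13 from each ciphertext letter:
L(11): 11−13=-2≡24 → Y
L(11): 11−13=-2≡24 → Y
Z(25): 25−13=12 → M
S(18): 18−13=5 → F
S(18): 18−13=5 → F
R(17): 17−13=4 → E

YYMFFE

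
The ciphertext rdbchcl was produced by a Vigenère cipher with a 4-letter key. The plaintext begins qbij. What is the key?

bctt

Subtract each crib letter from the matching ciphertext letter (mod 26):
r(17)−q(16)=1 → b
d(3)−b(1)=2 → c
b(1)−i(8)=-7≡19 → t
c(2)−j(9)=-7≡19 → t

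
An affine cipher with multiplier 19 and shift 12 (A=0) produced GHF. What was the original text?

The inverse of 19 mod 26 is 11, since 19·11=209≡1. Apply D(y)=11·(y−12) mod 26:
G(6): 11·(6−12)=-66≡12 → M
H(7): 11·(7−12)=-55≡23 → X
F(5): 11·(5−12)=-77≡1 → B

MXB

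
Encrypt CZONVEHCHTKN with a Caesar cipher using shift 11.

NKZYGPSNSEVY

C(2): 2+11=13 → N
Z(25): 25+11=36≡10 → K
O(14): 14+11=25 → Z
N(13): 13+11=24 → Y
V(21): 21+11=32≡6 → G
E(4): 4+11=15 → P
H(7): 7+11=18 → S
C(2): 2+11=13 → N
H(7): 7+11=18 → S
T(19): 19+11=30≡4 → E
K(10): 10+11=21 → V
N(13): 13+11=24 → Y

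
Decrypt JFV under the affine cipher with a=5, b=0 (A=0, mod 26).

HBZ

The inverse of 5 mod 26 is 21, since 5·21=105≡1. Apply D(y)=21·(y−0) mod 26:
J(9): 21·(9−0)=189≡7 → H
F(5): 21·(5−0)=105≡1 → B
V(21): 21·(21−0)=441≡25 → Z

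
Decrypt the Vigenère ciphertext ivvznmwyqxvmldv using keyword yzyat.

kwxzuoxaqexnndc

Repeat the key across the ciphertext: yzyatyzyatyzyat
i(8)−y(24): -16≡10 → k
v(21)−z(25): -4≡22 → w
v(21)−y(24): -3≡23 → x
z(25)−a(0): 25 → z
n(13)−t(19): -6≡20 → u
m(12)−y(24): -12≡14 → o
w(22)−z(25): -3≡23 → x
y(24)−y(24): 0 → a
q(16)−a(0): 16 → q
x(23)−t(19): 4 → e
v(21)−y(24): -3≡23 → x
m(12)−z(25): -13≡13 → n
l(11)−y(24): -13≡13 → n
d(3)−a(0): 3 → d
v(21)−t(19): 2 → c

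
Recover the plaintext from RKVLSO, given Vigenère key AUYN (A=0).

RQXYSU

Repeat the key across the ciphertext: AUYNAU
R(17)−A(0): 17 → R
K(10)−U(20): -10≡16 → Q
V(21)−Y(24): -3≡23 → X
L(11)−N(13): -2≡24 → Y
S(18)−A(0): 18 → S
O(14)−U(20): -6≡20 → U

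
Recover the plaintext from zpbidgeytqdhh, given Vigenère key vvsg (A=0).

Repeat the key across the ciphertext: vvsgvvsgvvsgv
z(25)−v(21): 4 → e
p(15)−v(21): -6≡20 → u
b(1)−s(18): -17≡9 → j
i(8)−g(6): 2 → c
d(3)−v(21): -18≡8 → i
g(6)−v(21): -15≡11 → l
e(4)−s(18): -14≡12 → m
y(24)−g(6): 18 → s
t(19)−v(21): -2≡24 → y
q(16)−v(21): -5≡21 → v
d(3)−s(18): -15≡11 → l
h(7)−g(6): 1 → b
h(7)−v(21): -14≡12 → m

eujcilmsyvlbm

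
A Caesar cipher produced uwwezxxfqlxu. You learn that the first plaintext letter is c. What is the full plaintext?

ceemhffnytfc

From the crib: u(20)−c(2)=18, so the shift is 18.
Subtract 18 from each ciphertext letter:
u(20): 20−18=2 → c
w(22): 22−18=4 → e
w(22): 22−18=4 → e
e(4): 4−18=-14≡12 → m
z(25): 25−18=7 → h
x(23): 23−18=5 → f
x(23): 23−18=5 → f
f(5): 5−18=-13≡13 → n
q(16): 16−18=-2≡24 → y
l(11): 11−18=-7≡19 → t
x(23): 23−18=5 → f
u(20): 20−18=2 → c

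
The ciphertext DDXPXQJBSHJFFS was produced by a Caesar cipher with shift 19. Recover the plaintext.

D(3): 3−19=-16≡10 → K
D(3): 3−19=-16≡10 → K
X(23): 23−19=4 → E
P(15): 15−19=-4≡22 → W
X(23): 23−19=4 → E
Q(16): 16−19=-3≡23 → X
J(9): 9−19=-10≡16 → Q
B(1): 1−19=-18≡8 → I
S(18): 18−19=-1≡25 → Z
H(7): 7−19=-12≡14 → O
J(9): 9−19=-10≡16 → Q
F(5): 5−19=-14≡12 → M
F(5): 5−19=-14≡12 → M
S(18): 18−19=-1≡25 → Z

KKEWEXQIZOQMMZ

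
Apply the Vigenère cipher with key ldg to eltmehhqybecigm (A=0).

Repeat the key across the message: ldgldgldgldgldg
e(4)+l(11): 15 → p
l(11)+d(3): 14 → o
t(19)+g(6): 25 → z
m(12)+l(11): 23 → x
e(4)+d(3): 7 → h
h(7)+g(6): 13 → n
h(7)+l(11): 18 → s
q(16)+d(3): 19 → t
y(24)+g(6): 30≡4 → e
b(1)+l(11): 12 → m
e(4)+d(3): 7 → h
c(2)+g(6): 8 → i
i(8)+l(11): 19 → t
g(6)+d(3): 9 → j
m(12)+g(6): 18 → s

pozxhnstemhitjs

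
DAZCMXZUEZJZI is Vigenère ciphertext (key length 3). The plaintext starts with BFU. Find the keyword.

Subtract each crib letter from the matching ciphertext letter (mod 26):
D(3)−B(1)=2 → C
A(0)−F(5)=-5≡21 → V
Z(25)−U(20)=5 → F

CVF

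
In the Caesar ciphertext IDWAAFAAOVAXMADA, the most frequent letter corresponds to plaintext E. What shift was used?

The most frequent ciphertext letter is A (appears 7 times).
A is position 0; E is position 4.
Shift = -4≡22.

22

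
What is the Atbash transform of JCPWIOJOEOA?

QXKDRLQLVLZ

J(9) → Q(16)
C(2) → X(23)
P(15) → K(10)
W(22) → D(3)
I(8) → R(17)
O(14) → L(11)
J(9) → Q(16)
O(14) → L(11)
E(4) → V(21)
O(14) → L(11)
A(0) → Z(25)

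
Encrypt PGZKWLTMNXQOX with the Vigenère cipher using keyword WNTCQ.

Repeat the key across the message: WNTCQWNTCQWNT
P(15)+W(22): 37≡11 → L
G(6)+N(13): 19 → T
Z(25)+T(19): 44≡18 → S
K(10)+C(2): 12 → M
W(22)+Q(16): 38≡12 → M
L(11)+W(22): 33≡7 → H
T(19)+N(13): 32≡6 → G
M(12)+T(19): 31≡5 → F
N(13)+C(2): 15 → P
X(23)+Q(16): 39≡13 → N
Q(16)+W(22): 38≡12 → M
O(14)+N(13): 27≡1 → B
X(23)+T(19): 42≡16 → Q

LTSMMHGFPNMBQ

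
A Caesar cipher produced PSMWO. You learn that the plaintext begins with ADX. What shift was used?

15

From the crib: P(15)−A(0)=15, so the shift is 15.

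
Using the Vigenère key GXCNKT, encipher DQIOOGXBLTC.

JNKBYZDYNGM

Repeat the key across the message: GXCNKTGXCNK
D(3)+G(6): 9 → J
Q(16)+X(23): 39≡13 → N
I(8)+C(2): 10 → K
O(14)+N(13): 27≡1 → B
O(14)+K(10): 24 → Y
G(6)+T(19): 25 → Z
X(23)+G(6): 29≡3 → D
B(1)+X(23): 24 → Y
L(11)+C(2): 13 → N
T(19)+N(13): 32≡6 → G
C(2)+K(10): 12 → M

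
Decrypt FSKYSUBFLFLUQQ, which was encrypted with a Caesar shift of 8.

XKCQKMTXDXDMII

F(5): 5−8=-3≡23 → X
S(18): 18−8=10 → K
K(10): 10−8=2 → C
Y(24): 24−8=16 → Q
S(18): 18−8=10 → K
U(20): 20−8=12 → M
B(1): 1−8=-7≡19 → T
F(5): 5−8=-3≡23 → X
L(11): 11−8=3 → D
F(5): 5−8=-3≡23 → X
L(11): 11−8=3 → D
U(20): 20−8=12 → M
Q(16): 16−8=8 → I
Q(16): 16−8=8 → I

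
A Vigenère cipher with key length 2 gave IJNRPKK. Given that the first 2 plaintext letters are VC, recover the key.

Subtract each crib letter from the matching ciphertext letter (mod 26):
I(8)−V(21)=-13≡13 → N
J(9)−C(2)=7 → H

NH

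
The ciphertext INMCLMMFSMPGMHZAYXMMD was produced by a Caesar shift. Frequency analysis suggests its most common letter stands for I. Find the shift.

4

The most frequent ciphertext letter is M (appears 7 times).
M is position 12; I is position 8.
Shift = 4.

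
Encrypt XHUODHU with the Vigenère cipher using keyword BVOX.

Repeat the key across the message: BVOXBVO
X(23)+B(1): 24 → Y
H(7)+V(21): 28≡2 → C
U(20)+O(14): 34≡8 → I
O(14)+X(23): 37≡11 → L
D(3)+B(1): 4 → E
H(7)+V(21): 28≡2 → C
U(20)+O(14): 34≡8 → I

YCILECI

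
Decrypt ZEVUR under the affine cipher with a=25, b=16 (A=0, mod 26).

The inverse of 25 mod 26 is 25, since 25·25=625≡1. Apply D(y)=25·(y−16) mod 26:
Z(25): 25·(25−16)=225≡17 → R
E(4): 25·(4−16)=-300≡12 → M
V(21): 25·(21−16)=125≡21 → V
U(20): 25·(20−16)=100≡22 → W
R(17): 25·(17−16)=25 → Z

RMVWZ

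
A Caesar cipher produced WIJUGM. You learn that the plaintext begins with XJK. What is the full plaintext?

XJKVHN

From the crib: W(22)−X(23)=-1≡25, so the shift is 25.
Subtract 25 from each ciphertext letter:
W(22): 22−25=-3≡23 → X
I(8): 8−25=-17≡9 → J
J(9): 9−25=-16≡10 → K
U(20): 20−25=-5≡21 → V
G(6): 6−25=-19≡7 → H
M(12): 12−25=-13≡13 → N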